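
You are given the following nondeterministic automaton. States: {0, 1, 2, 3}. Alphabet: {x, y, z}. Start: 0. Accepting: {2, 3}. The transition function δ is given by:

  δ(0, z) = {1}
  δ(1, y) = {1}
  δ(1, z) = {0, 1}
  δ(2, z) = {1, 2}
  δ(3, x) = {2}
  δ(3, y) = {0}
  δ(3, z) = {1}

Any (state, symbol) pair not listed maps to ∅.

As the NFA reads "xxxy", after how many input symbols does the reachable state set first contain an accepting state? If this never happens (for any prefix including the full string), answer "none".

none

Start in {0}.
Read 'x': {0} → ∅.
The set is empty and remains empty for the remaining 3 symbols.
No reachable set along the way intersects F.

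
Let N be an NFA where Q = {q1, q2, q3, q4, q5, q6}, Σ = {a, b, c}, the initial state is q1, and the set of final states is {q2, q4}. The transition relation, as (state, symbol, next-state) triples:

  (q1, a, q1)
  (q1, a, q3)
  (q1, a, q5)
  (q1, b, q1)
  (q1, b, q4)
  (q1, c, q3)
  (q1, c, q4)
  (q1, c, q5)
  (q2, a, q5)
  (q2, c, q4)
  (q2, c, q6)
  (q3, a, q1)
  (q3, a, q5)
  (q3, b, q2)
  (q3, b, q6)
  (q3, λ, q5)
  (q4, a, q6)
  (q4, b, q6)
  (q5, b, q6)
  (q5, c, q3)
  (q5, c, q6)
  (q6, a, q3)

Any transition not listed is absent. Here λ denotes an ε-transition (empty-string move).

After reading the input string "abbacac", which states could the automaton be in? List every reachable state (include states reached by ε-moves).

Start in {q1}.
Read 'a': q1→{q1, q3, q5}; now {q1, q3, q5}.
Read 'b': q1→{q1, q4}, q3→{q2, q6}, q5→{q6}; now {q1, q2, q4, q6}.
Read 'b': q1→{q1, q4}, q2→∅, q4→{q6}, q6→∅; now {q1, q4, q6}.
Read 'a': q1→{q1, q3, q5}, q4→{q6}, q6→{q3}; now {q1, q3, q5, q6}.
Read 'c': q1→{q3, q4, q5}, q3→∅, q5→{q3, q6}, q6→∅; now {q3, q4, q5, q6}.
Read 'a': q3→{q1, q5}, q4→{q6}, q5→∅, q6→{q3}; now {q1, q3, q5, q6}.
Read 'c': q1→{q3, q4, q5}, q3→∅, q5→{q3, q6}, q6→∅; now {q3, q4, q5, q6}.

{q3, q4, q5, q6}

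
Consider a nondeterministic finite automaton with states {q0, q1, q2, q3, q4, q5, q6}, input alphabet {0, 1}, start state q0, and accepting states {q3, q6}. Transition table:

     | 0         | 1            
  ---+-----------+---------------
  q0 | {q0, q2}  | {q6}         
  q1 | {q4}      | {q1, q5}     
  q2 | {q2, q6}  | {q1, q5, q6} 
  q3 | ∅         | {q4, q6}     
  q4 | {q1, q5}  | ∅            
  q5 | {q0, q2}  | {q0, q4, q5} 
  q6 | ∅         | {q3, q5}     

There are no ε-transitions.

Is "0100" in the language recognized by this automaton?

Yes

Start in {q0}.
Read '0': {q0} → {q0, q2}.
Read '1': {q0, q2} → {q1, q5, q6}.
Read '0': {q1, q5, q6} → {q0, q2, q4}.
Read '0': {q0, q2, q4} → {q0, q1, q2, q5, q6}.
The final set {q0, q1, q2, q5, q6} contains the accepting state q6.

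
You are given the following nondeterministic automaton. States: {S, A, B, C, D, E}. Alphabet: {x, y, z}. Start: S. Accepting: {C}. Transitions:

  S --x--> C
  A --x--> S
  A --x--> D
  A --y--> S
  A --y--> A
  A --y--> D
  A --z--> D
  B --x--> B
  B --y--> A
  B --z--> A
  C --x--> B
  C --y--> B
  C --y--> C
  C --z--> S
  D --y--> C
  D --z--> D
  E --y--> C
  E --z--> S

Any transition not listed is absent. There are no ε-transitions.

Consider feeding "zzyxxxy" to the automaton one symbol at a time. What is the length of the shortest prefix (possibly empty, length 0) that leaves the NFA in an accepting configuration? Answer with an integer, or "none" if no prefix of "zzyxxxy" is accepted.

none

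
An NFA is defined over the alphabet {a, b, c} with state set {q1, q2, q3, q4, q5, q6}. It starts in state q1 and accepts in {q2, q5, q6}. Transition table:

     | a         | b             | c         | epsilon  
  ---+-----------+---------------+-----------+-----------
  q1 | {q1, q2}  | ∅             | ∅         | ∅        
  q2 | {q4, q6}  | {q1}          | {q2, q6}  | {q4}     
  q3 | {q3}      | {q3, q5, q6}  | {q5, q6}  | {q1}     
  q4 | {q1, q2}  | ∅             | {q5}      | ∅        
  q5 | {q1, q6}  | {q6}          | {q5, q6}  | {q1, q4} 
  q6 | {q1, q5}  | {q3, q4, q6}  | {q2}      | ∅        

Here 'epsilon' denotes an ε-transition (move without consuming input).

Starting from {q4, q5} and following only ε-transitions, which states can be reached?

Begin with {q4, q5}.
ε-move q5 → q1; add q1.

{q1, q4, q5}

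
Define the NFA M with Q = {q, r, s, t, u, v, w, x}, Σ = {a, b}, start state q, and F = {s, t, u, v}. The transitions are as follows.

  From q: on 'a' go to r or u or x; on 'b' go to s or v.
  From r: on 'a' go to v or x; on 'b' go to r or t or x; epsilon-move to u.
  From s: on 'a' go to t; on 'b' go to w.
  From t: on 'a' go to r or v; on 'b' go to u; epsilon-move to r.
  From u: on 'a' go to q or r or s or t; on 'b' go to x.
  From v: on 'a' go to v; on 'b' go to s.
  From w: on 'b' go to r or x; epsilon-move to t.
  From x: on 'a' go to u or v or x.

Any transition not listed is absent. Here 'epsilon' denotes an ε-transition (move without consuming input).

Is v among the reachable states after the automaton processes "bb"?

No

Start in {q}.
Read 'b': q→{s, v}; now {s, v}.
Read 'b': s→{w}, v→{s}; union {s, w}; ε-closure = {r, s, t, u, w}.
State v is not in {r, s, t, u, w}.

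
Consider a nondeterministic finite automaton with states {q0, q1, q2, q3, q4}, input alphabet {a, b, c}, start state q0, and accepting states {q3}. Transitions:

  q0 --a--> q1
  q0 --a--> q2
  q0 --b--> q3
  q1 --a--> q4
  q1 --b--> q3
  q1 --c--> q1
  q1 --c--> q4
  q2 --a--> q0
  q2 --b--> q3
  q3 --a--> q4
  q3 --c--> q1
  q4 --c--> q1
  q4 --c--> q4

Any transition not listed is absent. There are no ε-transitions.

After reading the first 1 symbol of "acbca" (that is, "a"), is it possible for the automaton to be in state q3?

Start in {q0}.
Read 'a': {q0} → {q1, q2}.
State q3 is not in {q1, q2}.

No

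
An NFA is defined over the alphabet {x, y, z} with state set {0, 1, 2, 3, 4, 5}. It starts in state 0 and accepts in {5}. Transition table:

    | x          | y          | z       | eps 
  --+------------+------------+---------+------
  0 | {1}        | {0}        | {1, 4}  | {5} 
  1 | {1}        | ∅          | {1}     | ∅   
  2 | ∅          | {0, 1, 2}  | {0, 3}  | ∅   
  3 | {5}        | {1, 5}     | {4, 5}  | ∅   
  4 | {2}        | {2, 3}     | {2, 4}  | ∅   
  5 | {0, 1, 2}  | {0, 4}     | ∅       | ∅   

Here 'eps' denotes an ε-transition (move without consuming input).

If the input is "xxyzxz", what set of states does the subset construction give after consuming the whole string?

{0, 1, 3, 4, 5}

Start: ε-closure({0}) = {0, 5}.
Read 'x': 0→{1}, 5→{0, 1, 2}; union {0, 1, 2}; ε-closure = {0, 1, 2, 5}.
Read 'x': 0→{1}, 1→{1}, 2→∅, 5→{0, 1, 2}; union {0, 1, 2}; ε-closure = {0, 1, 2, 5}.
Read 'y': 0→{0}, 1→∅, 2→{0, 1, 2}, 5→{0, 4}; union {0, 1, 2, 4}; ε-closure = {0, 1, 2, 4, 5}.
Read 'z': 0→{1, 4}, 1→{1}, 2→{0, 3}, 4→{2, 4}, 5→∅; union {0, 1, 2, 3, 4}; ε-closure = {0, 1, 2, 3, 4, 5}.
Read 'x': 0→{1}, 1→{1}, 2→∅, 3→{5}, 4→{2}, 5→{0, 1, 2}; now {0, 1, 2, 5}.
Read 'z': 0→{1, 4}, 1→{1}, 2→{0, 3}, 5→∅; union {0, 1, 3, 4}; ε-closure = {0, 1, 3, 4, 5}.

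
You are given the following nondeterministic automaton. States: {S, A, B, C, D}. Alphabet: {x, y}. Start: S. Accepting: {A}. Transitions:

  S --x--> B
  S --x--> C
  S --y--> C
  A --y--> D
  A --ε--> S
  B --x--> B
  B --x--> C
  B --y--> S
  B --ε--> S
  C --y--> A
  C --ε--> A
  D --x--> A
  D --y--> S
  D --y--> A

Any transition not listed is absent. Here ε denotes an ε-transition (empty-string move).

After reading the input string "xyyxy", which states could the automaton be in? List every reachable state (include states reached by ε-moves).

{S, A, C, D}

Start in {S}.
Read 'x': S→{B, C}; union {B, C}; ε-closure = {S, A, B, C}.
Read 'y': S→{C}, A→{D}, B→{S}, C→{A}; now {S, A, C, D}.
Read 'y': S→{C}, A→{D}, C→{A}, D→{S, A}; now {S, A, C, D}.
Read 'x': S→{B, C}, A→∅, C→∅, D→{A}; union {A, B, C}; ε-closure = {S, A, B, C}.
Read 'y': S→{C}, A→{D}, B→{S}, C→{A}; now {S, A, C, D}.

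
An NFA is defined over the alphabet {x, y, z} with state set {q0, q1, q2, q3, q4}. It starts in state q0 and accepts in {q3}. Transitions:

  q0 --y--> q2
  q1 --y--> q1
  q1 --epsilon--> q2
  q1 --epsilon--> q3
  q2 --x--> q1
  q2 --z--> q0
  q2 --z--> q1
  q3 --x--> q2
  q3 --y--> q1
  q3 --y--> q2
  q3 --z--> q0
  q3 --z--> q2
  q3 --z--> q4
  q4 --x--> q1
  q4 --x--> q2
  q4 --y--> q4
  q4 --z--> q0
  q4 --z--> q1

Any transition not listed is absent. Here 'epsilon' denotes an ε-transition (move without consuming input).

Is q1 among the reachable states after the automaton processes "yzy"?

Start in {q0}.
Read 'y': q0→{q2}; now {q2}.
Read 'z': q2→{q0, q1}; union {q0, q1}; ε-closure = {q0, q1, q2, q3}.
Read 'y': q0→{q2}, q1→{q1}, q2→∅, q3→{q1, q2}; union {q1, q2}; ε-closure = {q1, q2, q3}.
State q1 is in {q1, q2, q3}.

Yes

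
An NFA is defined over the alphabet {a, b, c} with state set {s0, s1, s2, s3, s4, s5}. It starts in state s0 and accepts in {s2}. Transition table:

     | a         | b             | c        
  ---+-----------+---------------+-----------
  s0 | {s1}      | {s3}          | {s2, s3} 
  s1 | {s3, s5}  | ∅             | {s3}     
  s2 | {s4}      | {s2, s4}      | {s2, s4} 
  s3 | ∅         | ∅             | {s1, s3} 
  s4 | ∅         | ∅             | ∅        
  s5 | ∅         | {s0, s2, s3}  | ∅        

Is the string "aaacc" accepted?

No

Start in {s0}.
Read 'a': {s0} → {s1}.
Read 'a': {s1} → {s3, s5}.
Read 'a': {s3, s5} → ∅.
The set is empty and remains empty for the remaining 2 symbols.
The final set ∅ contains no accepting state.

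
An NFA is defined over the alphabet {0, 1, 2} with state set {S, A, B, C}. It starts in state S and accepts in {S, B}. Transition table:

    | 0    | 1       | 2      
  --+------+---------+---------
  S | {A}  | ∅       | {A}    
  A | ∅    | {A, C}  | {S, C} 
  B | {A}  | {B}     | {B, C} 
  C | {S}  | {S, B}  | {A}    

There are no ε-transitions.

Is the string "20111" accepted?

Start in {S}.
Read '2': S→{A}; now {A}.
Read '0': A→∅; now ∅.
The set is empty and remains empty for the remaining 3 symbols.
The final set ∅ contains no accepting state.

No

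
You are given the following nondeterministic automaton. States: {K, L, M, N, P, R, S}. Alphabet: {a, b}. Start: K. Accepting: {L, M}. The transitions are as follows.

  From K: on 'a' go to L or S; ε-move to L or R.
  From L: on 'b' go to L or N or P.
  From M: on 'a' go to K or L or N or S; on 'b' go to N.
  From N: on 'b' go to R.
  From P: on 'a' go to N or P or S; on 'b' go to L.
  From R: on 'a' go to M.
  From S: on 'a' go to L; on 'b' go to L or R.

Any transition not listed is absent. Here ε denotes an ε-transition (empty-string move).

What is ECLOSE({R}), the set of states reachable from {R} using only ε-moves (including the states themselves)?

Begin with {R}.
No ε-moves leave this set, so the closure equals the set itself.

{R}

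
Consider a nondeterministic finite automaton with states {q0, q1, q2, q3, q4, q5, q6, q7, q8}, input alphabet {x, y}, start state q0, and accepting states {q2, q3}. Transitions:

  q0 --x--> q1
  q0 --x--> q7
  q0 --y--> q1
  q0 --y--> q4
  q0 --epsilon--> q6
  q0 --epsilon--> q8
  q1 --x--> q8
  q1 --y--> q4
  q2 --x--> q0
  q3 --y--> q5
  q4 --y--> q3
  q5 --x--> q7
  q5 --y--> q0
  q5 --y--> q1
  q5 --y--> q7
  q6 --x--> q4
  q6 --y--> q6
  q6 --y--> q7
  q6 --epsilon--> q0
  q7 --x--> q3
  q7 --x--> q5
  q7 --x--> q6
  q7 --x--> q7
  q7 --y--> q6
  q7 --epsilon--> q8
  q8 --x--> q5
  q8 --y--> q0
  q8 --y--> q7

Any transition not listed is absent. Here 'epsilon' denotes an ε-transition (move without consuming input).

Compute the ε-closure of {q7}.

Begin with {q7}.
ε-move q7 → q8; add q8.

{q7, q8}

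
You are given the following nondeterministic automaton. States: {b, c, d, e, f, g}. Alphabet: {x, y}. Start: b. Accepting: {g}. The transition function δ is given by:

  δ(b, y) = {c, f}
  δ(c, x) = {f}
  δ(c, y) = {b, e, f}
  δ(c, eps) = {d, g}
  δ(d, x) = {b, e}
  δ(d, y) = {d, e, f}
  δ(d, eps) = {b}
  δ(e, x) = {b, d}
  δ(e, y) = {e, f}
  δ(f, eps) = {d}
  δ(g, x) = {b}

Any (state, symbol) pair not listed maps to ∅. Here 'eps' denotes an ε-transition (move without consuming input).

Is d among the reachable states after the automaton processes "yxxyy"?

Start in {b}.
Read 'y': b→{c, f}; union {c, f}; ε-closure = {b, c, d, f, g}.
Read 'x': b→∅, c→{f}, d→{b, e}, f→∅, g→{b}; union {b, e, f}; ε-closure = {b, d, e, f}.
Read 'x': b→∅, d→{b, e}, e→{b, d}, f→∅; now {b, d, e}.
Read 'y': b→{c, f}, d→{d, e, f}, e→{e, f}; union {c, d, e, f}; ε-closure = {b, c, d, e, f, g}.
Read 'y': b→{c, f}, c→{b, e, f}, d→{d, e, f}, e→{e, f}, f→∅, g→∅; union {b, c, d, e, f}; ε-closure = {b, c, d, e, f, g}.
State d is in {b, c, d, e, f, g}.

Yes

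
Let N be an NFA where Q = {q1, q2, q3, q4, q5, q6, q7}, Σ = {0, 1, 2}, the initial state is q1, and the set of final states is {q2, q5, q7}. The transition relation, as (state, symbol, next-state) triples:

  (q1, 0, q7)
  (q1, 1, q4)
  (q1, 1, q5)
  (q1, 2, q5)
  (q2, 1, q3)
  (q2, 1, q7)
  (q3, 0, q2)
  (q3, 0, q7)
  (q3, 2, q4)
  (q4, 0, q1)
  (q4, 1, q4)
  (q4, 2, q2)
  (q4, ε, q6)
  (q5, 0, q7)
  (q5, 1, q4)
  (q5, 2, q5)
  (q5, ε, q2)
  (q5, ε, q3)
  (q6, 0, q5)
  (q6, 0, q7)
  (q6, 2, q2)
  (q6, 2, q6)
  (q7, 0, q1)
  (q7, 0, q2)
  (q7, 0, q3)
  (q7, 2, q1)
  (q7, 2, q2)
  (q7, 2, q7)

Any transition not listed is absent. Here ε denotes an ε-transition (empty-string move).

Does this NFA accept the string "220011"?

Yes

Start in {q1}.
Read '2': q1→{q5}; union {q5}; ε-closure = {q2, q3, q5}.
Read '2': q2→∅, q3→{q4}, q5→{q5}; union {q4, q5}; ε-closure = {q2, q3, q4, q5, q6}.
Read '0': q2→∅, q3→{q2, q7}, q4→{q1}, q5→{q7}, q6→{q5, q7}; union {q1, q2, q5, q7}; ε-closure = {q1, q2, q3, q5, q7}.
Read '0': q1→{q7}, q2→∅, q3→{q2, q7}, q5→{q7}, q7→{q1, q2, q3}; now {q1, q2, q3, q7}.
Read '1': q1→{q4, q5}, q2→{q3, q7}, q3→∅, q7→∅; union {q3, q4, q5, q7}; ε-closure = {q2, q3, q4, q5, q6, q7}.
Read '1': q2→{q3, q7}, q3→∅, q4→{q4}, q5→{q4}, q6→∅, q7→∅; union {q3, q4, q7}; ε-closure = {q3, q4, q6, q7}.
The final set {q3, q4, q6, q7} contains the accepting state q7.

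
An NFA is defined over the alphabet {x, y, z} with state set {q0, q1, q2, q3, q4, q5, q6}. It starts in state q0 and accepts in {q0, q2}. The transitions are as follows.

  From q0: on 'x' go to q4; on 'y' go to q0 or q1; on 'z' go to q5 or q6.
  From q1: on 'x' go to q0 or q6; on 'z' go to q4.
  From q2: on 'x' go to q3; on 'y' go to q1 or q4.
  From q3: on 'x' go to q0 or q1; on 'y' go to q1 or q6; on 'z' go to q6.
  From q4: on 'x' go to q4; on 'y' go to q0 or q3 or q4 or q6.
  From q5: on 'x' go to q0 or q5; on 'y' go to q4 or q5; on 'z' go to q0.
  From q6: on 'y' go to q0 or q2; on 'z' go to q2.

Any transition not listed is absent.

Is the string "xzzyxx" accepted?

Start in {q0}.
Read 'x': {q0} → {q4}.
Read 'z': {q4} → ∅.
The set is empty and remains empty for the remaining 4 symbols.
The final set ∅ contains no accepting state.

No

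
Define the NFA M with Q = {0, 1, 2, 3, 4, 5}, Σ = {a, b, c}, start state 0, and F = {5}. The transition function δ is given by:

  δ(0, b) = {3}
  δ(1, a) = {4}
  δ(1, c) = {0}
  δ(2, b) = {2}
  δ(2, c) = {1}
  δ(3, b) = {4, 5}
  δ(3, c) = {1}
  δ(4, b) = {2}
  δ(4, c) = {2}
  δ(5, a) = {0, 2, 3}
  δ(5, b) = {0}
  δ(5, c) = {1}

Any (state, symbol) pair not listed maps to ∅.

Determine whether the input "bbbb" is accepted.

Start in {0}.
Read 'b': 0→{3}; now {3}.
Read 'b': 3→{4, 5}; now {4, 5}.
Read 'b': 4→{2}, 5→{0}; now {0, 2}.
Read 'b': 0→{3}, 2→{2}; now {2, 3}.
The final set {2, 3} contains no accepting state.

No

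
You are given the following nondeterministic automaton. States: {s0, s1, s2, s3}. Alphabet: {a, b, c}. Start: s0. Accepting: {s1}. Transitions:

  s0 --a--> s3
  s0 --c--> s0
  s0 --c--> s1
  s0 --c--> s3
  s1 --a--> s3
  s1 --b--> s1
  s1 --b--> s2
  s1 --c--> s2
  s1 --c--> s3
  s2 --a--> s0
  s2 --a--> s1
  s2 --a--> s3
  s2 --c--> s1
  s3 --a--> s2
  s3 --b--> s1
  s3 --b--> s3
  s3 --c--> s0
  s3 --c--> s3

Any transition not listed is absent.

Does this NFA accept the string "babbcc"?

Start in {s0}.
Read 'b': {s0} → ∅.
The set is empty and remains empty for the remaining 5 symbols.
The final set ∅ contains no accepting state.

No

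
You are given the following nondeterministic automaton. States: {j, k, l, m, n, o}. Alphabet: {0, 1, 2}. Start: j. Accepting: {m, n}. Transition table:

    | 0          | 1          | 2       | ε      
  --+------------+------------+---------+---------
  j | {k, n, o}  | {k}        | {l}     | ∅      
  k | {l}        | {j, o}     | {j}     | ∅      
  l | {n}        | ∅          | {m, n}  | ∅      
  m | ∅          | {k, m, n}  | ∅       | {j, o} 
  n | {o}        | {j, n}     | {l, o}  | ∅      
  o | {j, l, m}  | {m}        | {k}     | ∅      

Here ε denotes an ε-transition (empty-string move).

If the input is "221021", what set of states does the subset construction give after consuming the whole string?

{j, k, m, n, o}

Start in {j}.
Read '2': j→{l}; now {l}.
Read '2': l→{m, n}; union {m, n}; ε-closure = {j, m, n, o}.
Read '1': j→{k}, m→{k, m, n}, n→{j, n}, o→{m}; union {j, k, m, n}; ε-closure = {j, k, m, n, o}.
Read '0': j→{k, n, o}, k→{l}, m→∅, n→{o}, o→{j, l, m}; now {j, k, l, m, n, o}.
Read '2': j→{l}, k→{j}, l→{m, n}, m→∅, n→{l, o}, o→{k}; now {j, k, l, m, n, o}.
Read '1': j→{k}, k→{j, o}, l→∅, m→{k, m, n}, n→{j, n}, o→{m}; now {j, k, m, n, o}.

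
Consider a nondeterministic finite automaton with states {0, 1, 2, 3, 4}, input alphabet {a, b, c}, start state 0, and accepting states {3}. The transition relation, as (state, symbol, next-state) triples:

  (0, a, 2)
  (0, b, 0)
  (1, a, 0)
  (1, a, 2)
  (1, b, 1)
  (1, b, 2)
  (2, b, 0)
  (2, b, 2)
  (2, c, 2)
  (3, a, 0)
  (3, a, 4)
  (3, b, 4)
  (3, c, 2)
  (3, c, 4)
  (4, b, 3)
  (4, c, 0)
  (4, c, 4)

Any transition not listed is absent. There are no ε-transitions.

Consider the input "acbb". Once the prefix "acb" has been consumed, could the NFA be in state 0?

Yes

Start in {0}.
Read 'a': {0} → {2}.
Read 'c': {2} → {2}.
Read 'b': {2} → {0, 2}.
State 0 is in {0, 2}.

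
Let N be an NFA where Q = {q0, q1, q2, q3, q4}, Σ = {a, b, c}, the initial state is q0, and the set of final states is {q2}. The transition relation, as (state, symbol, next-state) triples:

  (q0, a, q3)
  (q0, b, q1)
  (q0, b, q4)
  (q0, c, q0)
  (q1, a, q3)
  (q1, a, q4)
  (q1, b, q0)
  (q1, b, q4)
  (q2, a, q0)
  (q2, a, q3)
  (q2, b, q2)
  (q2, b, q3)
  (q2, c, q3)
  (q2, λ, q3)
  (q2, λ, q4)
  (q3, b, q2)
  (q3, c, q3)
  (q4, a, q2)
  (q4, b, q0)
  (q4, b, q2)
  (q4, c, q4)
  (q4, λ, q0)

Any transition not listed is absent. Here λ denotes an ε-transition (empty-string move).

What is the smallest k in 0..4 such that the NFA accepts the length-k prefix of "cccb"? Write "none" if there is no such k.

Start in {q0}.
Read 'c': q0→{q0}; now {q0}.
Read 'c': q0→{q0}; now {q0}.
Read 'c': q0→{q0}; now {q0}.
Read 'b': q0→{q1, q4}; union {q1, q4}; ε-closure = {q0, q1, q4}.
No reachable set along the way intersects F.

none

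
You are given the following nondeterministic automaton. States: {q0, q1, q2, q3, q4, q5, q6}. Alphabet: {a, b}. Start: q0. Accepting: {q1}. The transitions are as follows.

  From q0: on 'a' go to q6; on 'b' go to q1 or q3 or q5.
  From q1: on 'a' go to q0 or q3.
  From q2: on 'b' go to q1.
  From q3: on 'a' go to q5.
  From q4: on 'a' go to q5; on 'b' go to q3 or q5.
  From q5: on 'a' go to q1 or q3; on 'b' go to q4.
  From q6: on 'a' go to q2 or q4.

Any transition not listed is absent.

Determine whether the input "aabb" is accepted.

Start in {q0}.
Read 'a': q0→{q6}; now {q6}.
Read 'a': q6→{q2, q4}; now {q2, q4}.
Read 'b': q2→{q1}, q4→{q3, q5}; now {q1, q3, q5}.
Read 'b': q1→∅, q3→∅, q5→{q4}; now {q4}.
The final set {q4} contains no accepting state.

No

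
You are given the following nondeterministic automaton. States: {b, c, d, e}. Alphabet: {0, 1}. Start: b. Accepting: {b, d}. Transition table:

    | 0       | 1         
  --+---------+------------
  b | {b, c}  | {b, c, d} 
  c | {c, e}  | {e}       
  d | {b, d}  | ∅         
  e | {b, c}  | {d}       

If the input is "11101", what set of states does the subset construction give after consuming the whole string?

{b, c, d, e}

Start in {b}.
Read '1': b→{b, c, d}; now {b, c, d}.
Read '1': b→{b, c, d}, c→{e}, d→∅; now {b, c, d, e}.
Read '1': b→{b, c, d}, c→{e}, d→∅, e→{d}; now {b, c, d, e}.
Read '0': b→{b, c}, c→{c, e}, d→{b, d}, e→{b, c}; now {b, c, d, e}.
Read '1': b→{b, c, d}, c→{e}, d→∅, e→{d}; now {b, c, d, e}.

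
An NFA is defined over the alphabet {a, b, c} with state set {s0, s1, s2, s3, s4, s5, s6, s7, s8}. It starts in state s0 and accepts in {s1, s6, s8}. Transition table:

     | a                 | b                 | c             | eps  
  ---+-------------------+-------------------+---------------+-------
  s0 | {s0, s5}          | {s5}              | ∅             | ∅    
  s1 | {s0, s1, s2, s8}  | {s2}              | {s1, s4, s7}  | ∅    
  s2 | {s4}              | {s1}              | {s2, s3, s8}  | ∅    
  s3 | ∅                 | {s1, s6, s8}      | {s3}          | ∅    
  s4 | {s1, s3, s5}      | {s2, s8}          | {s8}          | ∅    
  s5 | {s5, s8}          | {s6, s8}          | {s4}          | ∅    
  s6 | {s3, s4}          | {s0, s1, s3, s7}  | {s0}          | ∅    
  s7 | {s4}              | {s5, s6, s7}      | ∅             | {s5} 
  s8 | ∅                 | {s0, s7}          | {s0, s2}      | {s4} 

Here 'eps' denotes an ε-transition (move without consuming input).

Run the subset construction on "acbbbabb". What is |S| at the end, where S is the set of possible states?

Start in {s0}.
Read 'a': s0→{s0, s5}; now {s0, s5}.
Read 'c': s0→∅, s5→{s4}; now {s4}.
Read 'b': s4→{s2, s8}; union {s2, s8}; ε-closure = {s2, s4, s8}.
Read 'b': s2→{s1}, s4→{s2, s8}, s8→{s0, s7}; union {s0, s1, s2, s7, s8}; ε-closure = {s0, s1, s2, s4, s5, s7, s8}.
Read 'b': s0→{s5}, s1→{s2}, s2→{s1}, s4→{s2, s8}, s5→{s6, s8}, s7→{s5, s6, s7}, s8→{s0, s7}; union {s0, s1, s2, s5, s6, s7, s8}; ε-closure = {s0, s1, s2, s4, s5, s6, s7, s8}.
Read 'a': s0→{s0, s5}, s1→{s0, s1, s2, s8}, s2→{s4}, s4→{s1, s3, s5}, s5→{s5, s8}, s6→{s3, s4}, s7→{s4}, s8→∅; now {s0, s1, s2, s3, s4, s5, s8}.
Read 'b': s0→{s5}, s1→{s2}, s2→{s1}, s3→{s1, s6, s8}, s4→{s2, s8}, s5→{s6, s8}, s8→{s0, s7}; union {s0, s1, s2, s5, s6, s7, s8}; ε-closure = {s0, s1, s2, s4, s5, s6, s7, s8}.
Read 'b': s0→{s5}, s1→{s2}, s2→{s1}, s4→{s2, s8}, s5→{s6, s8}, s6→{s0, s1, s3, s7}, s7→{s5, s6, s7}, s8→{s0, s7}; union {s0, s1, s2, s3, s5, s6, s7, s8}; ε-closure = {s0, s1, s2, s3, s4, s5, s6, s7, s8}.
That set has 9 states.

9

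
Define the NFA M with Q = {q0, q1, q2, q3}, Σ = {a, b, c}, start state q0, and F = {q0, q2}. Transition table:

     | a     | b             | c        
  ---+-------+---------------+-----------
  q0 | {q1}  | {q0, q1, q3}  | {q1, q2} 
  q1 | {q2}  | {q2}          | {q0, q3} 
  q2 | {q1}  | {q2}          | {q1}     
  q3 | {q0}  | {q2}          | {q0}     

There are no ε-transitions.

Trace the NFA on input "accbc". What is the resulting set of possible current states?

{q0, q1, q2, q3}

Start in {q0}.
Read 'a': q0→{q1}; now {q1}.
Read 'c': q1→{q0, q3}; now {q0, q3}.
Read 'c': q0→{q1, q2}, q3→{q0}; now {q0, q1, q2}.
Read 'b': q0→{q0, q1, q3}, q1→{q2}, q2→{q2}; now {q0, q1, q2, q3}.
Read 'c': q0→{q1, q2}, q1→{q0, q3}, q2→{q1}, q3→{q0}; now {q0, q1, q2, q3}.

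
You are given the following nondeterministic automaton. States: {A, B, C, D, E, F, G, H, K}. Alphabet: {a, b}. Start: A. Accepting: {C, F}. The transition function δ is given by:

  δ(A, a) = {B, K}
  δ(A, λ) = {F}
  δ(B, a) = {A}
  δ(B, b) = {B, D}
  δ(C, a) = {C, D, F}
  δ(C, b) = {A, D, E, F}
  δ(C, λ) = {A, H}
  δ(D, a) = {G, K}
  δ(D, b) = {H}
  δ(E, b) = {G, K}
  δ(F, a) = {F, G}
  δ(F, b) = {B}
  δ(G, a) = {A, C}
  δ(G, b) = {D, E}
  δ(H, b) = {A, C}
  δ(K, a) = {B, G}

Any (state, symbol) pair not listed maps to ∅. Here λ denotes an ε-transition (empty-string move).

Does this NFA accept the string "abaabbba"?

Yes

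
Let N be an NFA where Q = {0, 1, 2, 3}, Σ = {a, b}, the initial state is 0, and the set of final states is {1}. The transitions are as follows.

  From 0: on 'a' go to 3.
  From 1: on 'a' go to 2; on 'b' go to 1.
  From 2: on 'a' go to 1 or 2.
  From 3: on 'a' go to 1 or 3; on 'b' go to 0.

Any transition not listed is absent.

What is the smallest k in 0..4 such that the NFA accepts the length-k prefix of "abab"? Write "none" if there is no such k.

none

Start in {0}.
Read 'a': 0→{3}; now {3}.
Read 'b': 3→{0}; now {0}.
Read 'a': 0→{3}; now {3}.
Read 'b': 3→{0}; now {0}.
No reachable set along the way intersects F.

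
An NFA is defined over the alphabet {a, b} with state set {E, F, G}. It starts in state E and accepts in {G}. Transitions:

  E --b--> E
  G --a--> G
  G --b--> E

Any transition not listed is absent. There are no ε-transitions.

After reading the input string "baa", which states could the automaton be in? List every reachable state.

Start in {E}.
Read 'b': E→{E}; now {E}.
Read 'a': E→∅; now ∅.
The set is empty and remains empty for the remaining 1 symbol.

∅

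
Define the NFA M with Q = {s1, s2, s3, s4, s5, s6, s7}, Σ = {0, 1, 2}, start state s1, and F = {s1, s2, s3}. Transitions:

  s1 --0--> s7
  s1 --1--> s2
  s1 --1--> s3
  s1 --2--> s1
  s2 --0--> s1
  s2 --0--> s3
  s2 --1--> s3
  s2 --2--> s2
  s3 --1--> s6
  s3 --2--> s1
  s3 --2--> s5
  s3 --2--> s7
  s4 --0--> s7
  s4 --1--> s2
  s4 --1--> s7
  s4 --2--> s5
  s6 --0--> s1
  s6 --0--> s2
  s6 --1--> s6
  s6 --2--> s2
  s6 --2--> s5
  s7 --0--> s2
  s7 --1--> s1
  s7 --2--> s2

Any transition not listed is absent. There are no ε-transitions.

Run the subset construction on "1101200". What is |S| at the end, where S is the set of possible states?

4

Start in {s1}.
Read '1': s1→{s2, s3}; now {s2, s3}.
Read '1': s2→{s3}, s3→{s6}; now {s3, s6}.
Read '0': s3→∅, s6→{s1, s2}; now {s1, s2}.
Read '1': s1→{s2, s3}, s2→{s3}; now {s2, s3}.
Read '2': s2→{s2}, s3→{s1, s5, s7}; now {s1, s2, s5, s7}.
Read '0': s1→{s7}, s2→{s1, s3}, s5→∅, s7→{s2}; now {s1, s2, s3, s7}.
Read '0': s1→{s7}, s2→{s1, s3}, s3→∅, s7→{s2}; now {s1, s2, s3, s7}.
That set has 4 states.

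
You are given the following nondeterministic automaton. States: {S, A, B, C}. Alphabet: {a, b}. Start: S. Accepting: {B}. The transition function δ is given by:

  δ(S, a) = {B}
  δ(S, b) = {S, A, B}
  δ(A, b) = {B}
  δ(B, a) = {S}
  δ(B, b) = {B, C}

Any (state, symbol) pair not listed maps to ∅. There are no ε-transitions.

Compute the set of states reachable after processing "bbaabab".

Start in {S}.
Read 'b': S→{S, A, B}; now {S, A, B}.
Read 'b': S→{S, A, B}, A→{B}, B→{B, C}; now {S, A, B, C}.
Read 'a': S→{B}, A→∅, B→{S}, C→∅; now {S, B}.
Read 'a': S→{B}, B→{S}; now {S, B}.
Read 'b': S→{S, A, B}, B→{B, C}; now {S, A, B, C}.
Read 'a': S→{B}, A→∅, B→{S}, C→∅; now {S, B}.
Read 'b': S→{S, A, B}, B→{B, C}; now {S, A, B, C}.

{S, A, B, C}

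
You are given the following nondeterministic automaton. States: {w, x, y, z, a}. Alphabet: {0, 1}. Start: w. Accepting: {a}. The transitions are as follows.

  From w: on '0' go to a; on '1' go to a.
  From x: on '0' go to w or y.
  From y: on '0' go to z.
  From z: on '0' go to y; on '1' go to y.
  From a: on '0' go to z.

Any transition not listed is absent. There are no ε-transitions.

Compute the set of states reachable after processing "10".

{z}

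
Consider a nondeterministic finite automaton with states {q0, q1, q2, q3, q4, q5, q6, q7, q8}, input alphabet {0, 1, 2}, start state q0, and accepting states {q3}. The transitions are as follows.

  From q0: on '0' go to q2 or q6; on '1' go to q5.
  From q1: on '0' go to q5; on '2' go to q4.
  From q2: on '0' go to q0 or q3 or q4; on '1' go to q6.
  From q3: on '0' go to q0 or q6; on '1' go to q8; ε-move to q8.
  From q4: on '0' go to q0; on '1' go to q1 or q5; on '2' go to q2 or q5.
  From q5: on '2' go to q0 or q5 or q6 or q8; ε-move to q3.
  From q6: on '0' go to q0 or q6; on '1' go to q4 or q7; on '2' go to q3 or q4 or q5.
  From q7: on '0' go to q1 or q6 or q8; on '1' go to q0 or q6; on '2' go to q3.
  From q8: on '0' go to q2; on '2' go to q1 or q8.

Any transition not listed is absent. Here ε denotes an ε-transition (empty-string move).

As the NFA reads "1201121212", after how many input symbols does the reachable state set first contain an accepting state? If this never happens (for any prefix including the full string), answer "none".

Start in {q0}.
Read '1': q0→{q5}; union {q5}; ε-closure = {q3, q5, q8}.
None of the earlier sets intersect F, but {q3, q5, q8} does.

1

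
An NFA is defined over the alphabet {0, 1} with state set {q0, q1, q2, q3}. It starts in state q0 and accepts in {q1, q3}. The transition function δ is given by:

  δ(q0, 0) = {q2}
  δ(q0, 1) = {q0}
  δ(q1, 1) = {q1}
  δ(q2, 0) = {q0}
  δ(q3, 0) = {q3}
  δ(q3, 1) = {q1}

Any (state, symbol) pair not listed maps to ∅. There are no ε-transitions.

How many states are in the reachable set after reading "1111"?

1

Start in {q0}.
Read '1': {q0} → {q0}.
Read '1': {q0} → {q0}.
Read '1': {q0} → {q0}.
Read '1': {q0} → {q0}.
That set has 1 state.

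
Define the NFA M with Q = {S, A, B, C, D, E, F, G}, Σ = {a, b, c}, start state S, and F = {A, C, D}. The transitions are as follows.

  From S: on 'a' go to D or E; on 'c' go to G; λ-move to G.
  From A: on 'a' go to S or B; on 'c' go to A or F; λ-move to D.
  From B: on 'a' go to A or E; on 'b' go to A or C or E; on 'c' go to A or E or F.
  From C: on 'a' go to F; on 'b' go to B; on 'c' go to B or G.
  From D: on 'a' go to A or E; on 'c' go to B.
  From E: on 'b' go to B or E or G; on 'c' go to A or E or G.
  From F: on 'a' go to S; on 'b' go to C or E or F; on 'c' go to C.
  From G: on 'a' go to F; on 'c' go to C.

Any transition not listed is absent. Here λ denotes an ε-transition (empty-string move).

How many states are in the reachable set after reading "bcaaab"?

Start: ε-closure({S}) = {S, G}.
Read 'b': {S, G} → ∅.
The set is empty and remains empty for the remaining 5 symbols.
That set has 0 states.

0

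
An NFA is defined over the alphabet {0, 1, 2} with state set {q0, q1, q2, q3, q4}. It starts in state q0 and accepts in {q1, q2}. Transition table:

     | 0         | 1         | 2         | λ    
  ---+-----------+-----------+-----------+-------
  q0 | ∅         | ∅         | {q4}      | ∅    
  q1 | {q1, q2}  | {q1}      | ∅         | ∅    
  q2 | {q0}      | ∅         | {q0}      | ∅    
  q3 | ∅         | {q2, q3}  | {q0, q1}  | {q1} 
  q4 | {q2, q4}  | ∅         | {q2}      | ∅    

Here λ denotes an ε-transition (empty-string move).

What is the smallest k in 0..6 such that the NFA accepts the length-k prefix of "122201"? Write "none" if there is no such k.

none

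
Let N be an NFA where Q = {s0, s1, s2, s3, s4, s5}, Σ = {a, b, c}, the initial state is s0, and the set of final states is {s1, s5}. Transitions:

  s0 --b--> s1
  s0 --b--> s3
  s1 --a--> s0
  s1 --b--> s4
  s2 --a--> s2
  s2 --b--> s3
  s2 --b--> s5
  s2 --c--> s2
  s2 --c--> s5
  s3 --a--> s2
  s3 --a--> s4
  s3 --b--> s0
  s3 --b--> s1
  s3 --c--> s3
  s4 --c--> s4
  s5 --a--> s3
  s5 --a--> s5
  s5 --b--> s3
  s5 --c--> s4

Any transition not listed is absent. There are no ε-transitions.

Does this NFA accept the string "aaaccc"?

Start in {s0}.
Read 'a': {s0} → ∅.
The set is empty and remains empty for the remaining 5 symbols.
The final set ∅ contains no accepting state.

No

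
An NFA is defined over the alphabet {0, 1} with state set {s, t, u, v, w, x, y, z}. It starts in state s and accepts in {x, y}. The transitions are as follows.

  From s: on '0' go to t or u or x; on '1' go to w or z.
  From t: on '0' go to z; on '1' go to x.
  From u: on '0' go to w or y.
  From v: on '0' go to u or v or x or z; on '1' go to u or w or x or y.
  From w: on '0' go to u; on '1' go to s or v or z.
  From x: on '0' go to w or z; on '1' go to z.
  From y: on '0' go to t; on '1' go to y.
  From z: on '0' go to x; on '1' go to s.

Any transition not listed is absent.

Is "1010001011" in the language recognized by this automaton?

No

Start in {s}.
Read '1': s→{w, z}; now {w, z}.
Read '0': w→{u}, z→{x}; now {u, x}.
Read '1': u→∅, x→{z}; now {z}.
Read '0': z→{x}; now {x}.
Read '0': x→{w, z}; now {w, z}.
Read '0': w→{u}, z→{x}; now {u, x}.
Read '1': u→∅, x→{z}; now {z}.
Read '0': z→{x}; now {x}.
Read '1': x→{z}; now {z}.
Read '1': z→{s}; now {s}.
The final set {s} contains no accepting state.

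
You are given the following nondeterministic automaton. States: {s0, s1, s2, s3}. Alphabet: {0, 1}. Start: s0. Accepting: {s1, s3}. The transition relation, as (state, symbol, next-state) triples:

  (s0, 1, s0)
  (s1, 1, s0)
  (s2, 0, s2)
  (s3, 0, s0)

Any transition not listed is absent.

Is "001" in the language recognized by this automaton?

Start in {s0}.
Read '0': {s0} → ∅.
The set is empty and remains empty for the remaining 2 symbols.
The final set ∅ contains no accepting state.

No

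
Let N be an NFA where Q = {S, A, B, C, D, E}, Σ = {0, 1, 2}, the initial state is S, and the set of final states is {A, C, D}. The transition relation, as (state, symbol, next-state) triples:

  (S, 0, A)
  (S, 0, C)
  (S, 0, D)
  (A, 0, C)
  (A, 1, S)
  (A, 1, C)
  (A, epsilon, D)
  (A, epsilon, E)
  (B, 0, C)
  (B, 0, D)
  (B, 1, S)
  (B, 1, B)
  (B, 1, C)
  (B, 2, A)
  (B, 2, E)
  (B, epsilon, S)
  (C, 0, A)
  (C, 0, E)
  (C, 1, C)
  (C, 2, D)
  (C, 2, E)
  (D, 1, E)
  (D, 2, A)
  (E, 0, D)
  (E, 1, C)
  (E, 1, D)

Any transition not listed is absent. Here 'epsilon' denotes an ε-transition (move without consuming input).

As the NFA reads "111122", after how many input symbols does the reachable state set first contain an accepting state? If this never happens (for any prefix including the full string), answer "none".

none

Start in {S}.
Read '1': S→∅; now ∅.
The set is empty and remains empty for the remaining 5 symbols.
No reachable set along the way intersects F.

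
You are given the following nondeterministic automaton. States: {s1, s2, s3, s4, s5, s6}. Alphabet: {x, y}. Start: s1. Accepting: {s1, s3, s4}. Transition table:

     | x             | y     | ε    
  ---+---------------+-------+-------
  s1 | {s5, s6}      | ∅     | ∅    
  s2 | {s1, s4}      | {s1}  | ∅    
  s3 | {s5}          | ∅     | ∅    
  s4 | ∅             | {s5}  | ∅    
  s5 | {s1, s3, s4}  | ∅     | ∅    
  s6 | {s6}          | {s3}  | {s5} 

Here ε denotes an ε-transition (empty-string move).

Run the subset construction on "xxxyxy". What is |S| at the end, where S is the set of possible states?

Start in {s1}.
Read 'x': {s1} → {s5, s6}.
Read 'x': {s5, s6} → {s1, s3, s4, s5, s6}.
Read 'x': {s1, s3, s4, s5, s6} → {s1, s3, s4, s5, s6}.
Read 'y': {s1, s3, s4, s5, s6} → {s3, s5}.
Read 'x': {s3, s5} → {s1, s3, s4, s5}.
Read 'y': {s1, s3, s4, s5} → {s5}.
That set has 1 state.

1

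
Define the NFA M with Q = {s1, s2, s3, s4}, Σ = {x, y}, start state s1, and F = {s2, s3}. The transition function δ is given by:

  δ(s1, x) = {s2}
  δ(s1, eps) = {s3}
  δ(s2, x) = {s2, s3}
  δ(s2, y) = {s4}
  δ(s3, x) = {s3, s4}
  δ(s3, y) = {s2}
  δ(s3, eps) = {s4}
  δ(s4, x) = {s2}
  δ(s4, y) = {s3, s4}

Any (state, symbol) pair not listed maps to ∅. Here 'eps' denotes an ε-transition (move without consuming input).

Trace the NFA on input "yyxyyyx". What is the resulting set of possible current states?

Start: ε-closure({s1}) = {s1, s3, s4}.
Read 'y': s1→∅, s3→{s2}, s4→{s3, s4}; now {s2, s3, s4}.
Read 'y': s2→{s4}, s3→{s2}, s4→{s3, s4}; now {s2, s3, s4}.
Read 'x': s2→{s2, s3}, s3→{s3, s4}, s4→{s2}; now {s2, s3, s4}.
Read 'y': s2→{s4}, s3→{s2}, s4→{s3, s4}; now {s2, s3, s4}.
Read 'y': s2→{s4}, s3→{s2}, s4→{s3, s4}; now {s2, s3, s4}.
Read 'y': s2→{s4}, s3→{s2}, s4→{s3, s4}; now {s2, s3, s4}.
Read 'x': s2→{s2, s3}, s3→{s3, s4}, s4→{s2}; now {s2, s3, s4}.

{s2, s3, s4}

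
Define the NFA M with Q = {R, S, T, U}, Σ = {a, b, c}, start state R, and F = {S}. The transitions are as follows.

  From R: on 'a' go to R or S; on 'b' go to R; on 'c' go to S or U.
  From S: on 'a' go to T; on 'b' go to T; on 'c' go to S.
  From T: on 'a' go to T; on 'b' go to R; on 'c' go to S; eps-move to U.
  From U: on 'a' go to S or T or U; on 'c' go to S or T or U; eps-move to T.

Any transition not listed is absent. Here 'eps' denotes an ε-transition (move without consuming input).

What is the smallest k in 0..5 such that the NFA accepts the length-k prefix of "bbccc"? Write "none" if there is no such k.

Start in {R}.
Read 'b': R→{R}; now {R}.
Read 'b': R→{R}; now {R}.
Read 'c': R→{S, U}; union {S, U}; ε-closure = {S, T, U}.
None of the earlier sets intersect F, but {S, T, U} does.

3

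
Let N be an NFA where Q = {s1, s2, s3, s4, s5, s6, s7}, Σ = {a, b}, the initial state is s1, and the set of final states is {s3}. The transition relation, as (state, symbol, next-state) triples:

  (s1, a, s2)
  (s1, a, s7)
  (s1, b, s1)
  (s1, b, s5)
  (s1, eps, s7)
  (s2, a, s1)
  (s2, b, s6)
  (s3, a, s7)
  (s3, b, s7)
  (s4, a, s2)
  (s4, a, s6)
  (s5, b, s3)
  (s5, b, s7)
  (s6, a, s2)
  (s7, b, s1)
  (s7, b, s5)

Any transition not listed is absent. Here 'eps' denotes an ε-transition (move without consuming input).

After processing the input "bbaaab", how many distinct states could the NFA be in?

4

Start: ε-closure({s1}) = {s1, s7}.
Read 'b': {s1, s7} → {s1, s5, s7}.
Read 'b': {s1, s5, s7} → {s1, s3, s5, s7}.
Read 'a': {s1, s3, s5, s7} → {s2, s7}.
Read 'a': {s2, s7} → {s1, s7}.
Read 'a': {s1, s7} → {s2, s7}.
Read 'b': {s2, s7} → {s1, s5, s6, s7}.
That set has 4 states.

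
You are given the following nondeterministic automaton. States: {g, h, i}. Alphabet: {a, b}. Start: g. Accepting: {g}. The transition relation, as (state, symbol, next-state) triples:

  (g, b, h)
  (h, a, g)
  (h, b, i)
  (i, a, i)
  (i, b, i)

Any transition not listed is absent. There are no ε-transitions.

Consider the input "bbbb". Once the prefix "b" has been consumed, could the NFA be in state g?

No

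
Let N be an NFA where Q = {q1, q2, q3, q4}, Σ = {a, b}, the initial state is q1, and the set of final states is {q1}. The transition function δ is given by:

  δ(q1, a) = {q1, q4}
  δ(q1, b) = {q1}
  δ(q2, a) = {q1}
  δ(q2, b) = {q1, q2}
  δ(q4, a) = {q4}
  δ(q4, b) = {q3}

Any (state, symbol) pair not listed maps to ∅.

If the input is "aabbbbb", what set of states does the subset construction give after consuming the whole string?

{q1}

Start in {q1}.
Read 'a': q1→{q1, q4}; now {q1, q4}.
Read 'a': q1→{q1, q4}, q4→{q4}; now {q1, q4}.
Read 'b': q1→{q1}, q4→{q3}; now {q1, q3}.
Read 'b': q1→{q1}, q3→∅; now {q1}.
Read 'b': q1→{q1}; now {q1}.
Read 'b': q1→{q1}; now {q1}.
Read 'b': q1→{q1}; now {q1}.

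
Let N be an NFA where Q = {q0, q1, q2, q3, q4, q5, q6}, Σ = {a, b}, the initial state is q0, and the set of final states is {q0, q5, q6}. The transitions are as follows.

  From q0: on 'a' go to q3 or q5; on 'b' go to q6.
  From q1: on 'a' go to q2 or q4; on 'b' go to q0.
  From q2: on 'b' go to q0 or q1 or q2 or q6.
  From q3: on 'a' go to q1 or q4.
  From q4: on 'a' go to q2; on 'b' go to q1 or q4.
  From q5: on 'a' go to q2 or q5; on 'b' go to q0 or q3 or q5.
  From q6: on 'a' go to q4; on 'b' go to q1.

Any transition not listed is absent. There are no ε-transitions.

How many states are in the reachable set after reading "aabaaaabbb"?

6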